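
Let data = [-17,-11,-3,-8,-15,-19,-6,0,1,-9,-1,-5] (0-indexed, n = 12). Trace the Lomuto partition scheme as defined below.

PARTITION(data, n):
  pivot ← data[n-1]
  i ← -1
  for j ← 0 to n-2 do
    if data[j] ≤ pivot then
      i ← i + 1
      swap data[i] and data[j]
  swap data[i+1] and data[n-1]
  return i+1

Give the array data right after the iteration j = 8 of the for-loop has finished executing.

[-17,-11,-8,-15,-19,-6,-3,0,1,-9,-1,-5]

pivot=-5, i=-1
j=0: -17≤-5, i=0, swap(0,0) ⇒ [-17,-11,-3,-8,-15,-19,-6,0,1,-9,-1,-5]
j=1: -11≤-5, i=1, swap(1,1) ⇒ [-17,-11,-3,-8,-15,-19,-6,0,1,-9,-1,-5]
j=2: -3>-5, skip
j=3: -8≤-5, i=2, swap(2,3) ⇒ [-17,-11,-8,-3,-15,-19,-6,0,1,-9,-1,-5]
j=4: -15≤-5, i=3, swap(3,4) ⇒ [-17,-11,-8,-15,-3,-19,-6,0,1,-9,-1,-5]
j=5: -19≤-5, i=4, swap(4,5) ⇒ [-17,-11,-8,-15,-19,-3,-6,0,1,-9,-1,-5]
j=6: -6≤-5, i=5, swap(5,6) ⇒ [-17,-11,-8,-15,-19,-6,-3,0,1,-9,-1,-5]
j=7: 0>-5, skip
j=8: 1>-5, skip
(after j=8) data = [-17,-11,-8,-15,-19,-6,-3,0,1,-9,-1,-5]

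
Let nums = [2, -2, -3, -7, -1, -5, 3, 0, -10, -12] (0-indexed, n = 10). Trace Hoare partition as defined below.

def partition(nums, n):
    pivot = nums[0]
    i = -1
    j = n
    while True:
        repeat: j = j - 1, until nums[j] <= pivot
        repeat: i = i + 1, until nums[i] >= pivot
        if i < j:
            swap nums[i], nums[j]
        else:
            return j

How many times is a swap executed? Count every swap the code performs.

2

pivot = nums[0] = 2; i = -1, j = 10
j→9 (nums[9]=-12≤2), i→0 (nums[0]=2≥2); i<j, swap → [-12, -2, -3, -7, -1, -5, 3, 0, -10, 2]
j→8 (nums[8]=-10≤2), i→6 (nums[6]=3≥2); i<j, swap → [-12, -2, -3, -7, -1, -5, -10, 0, 3, 2]
j→7, i→8; i≥j, return j=7. nums = [-12, -2, -3, -7, -1, -5, -10, 0, 3, 2]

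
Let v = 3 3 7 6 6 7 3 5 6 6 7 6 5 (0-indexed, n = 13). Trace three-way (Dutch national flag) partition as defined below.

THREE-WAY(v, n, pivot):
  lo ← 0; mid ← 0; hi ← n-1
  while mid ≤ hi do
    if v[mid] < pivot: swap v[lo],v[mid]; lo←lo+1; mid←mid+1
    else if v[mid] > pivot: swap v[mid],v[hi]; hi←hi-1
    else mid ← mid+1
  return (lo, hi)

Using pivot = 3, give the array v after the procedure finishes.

pivot = 3; lo=0, mid=0, hi=12
v[mid]=3=3: mid=1
v[mid]=3=3: mid=2
v[mid]=7>3: swap v[2],v[12]; hi=11 → 3 3 5 6 6 7 3 5 6 6 7 6 7
v[mid]=5>3: swap v[2],v[11]; hi=10 → 3 3 6 6 6 7 3 5 6 6 7 5 7
v[mid]=6>3: swap v[2],v[10]; hi=9 → 3 3 7 6 6 7 3 5 6 6 6 5 7
v[mid]=7>3: swap v[2],v[9]; hi=8 → 3 3 6 6 6 7 3 5 6 7 6 5 7
v[mid]=6>3: swap v[2],v[8]; hi=7 → 3 3 6 6 6 7 3 5 6 7 6 5 7
v[mid]=6>3: swap v[2],v[7]; hi=6 → 3 3 5 6 6 7 3 6 6 7 6 5 7
v[mid]=5>3: swap v[2],v[6]; hi=5 → 3 3 3 6 6 7 5 6 6 7 6 5 7
v[mid]=3=3: mid=3
v[mid]=6>3: swap v[3],v[5]; hi=4 → 3 3 3 7 6 6 5 6 6 7 6 5 7
v[mid]=7>3: swap v[3],v[4]; hi=3 → 3 3 3 6 7 6 5 6 6 7 6 5 7
v[mid]=6>3: swap v[3],v[3]; hi=2 → 3 3 3 6 7 6 5 6 6 7 6 5 7
end: lo=0, hi=2; v = 3 3 3 6 7 6 5 6 6 7 6 5 7

3 3 3 6 7 6 5 6 6 7 6 5 7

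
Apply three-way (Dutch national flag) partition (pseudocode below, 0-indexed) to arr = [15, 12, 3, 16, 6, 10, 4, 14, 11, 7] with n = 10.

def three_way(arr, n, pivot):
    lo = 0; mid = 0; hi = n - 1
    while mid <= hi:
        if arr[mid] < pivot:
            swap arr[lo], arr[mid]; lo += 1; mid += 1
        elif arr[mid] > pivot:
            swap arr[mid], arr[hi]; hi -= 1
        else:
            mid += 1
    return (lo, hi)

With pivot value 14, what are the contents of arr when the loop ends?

[7, 12, 3, 11, 6, 10, 4, 14, 16, 15]

lo=0 mid=0 hi=9
15>14: swap(0,9), hi=8 ⇒ [7, 12, 3, 16, 6, 10, 4, 14, 11, 15]
7<14: swap(0,0), lo=1 mid=1 ⇒ [7, 12, 3, 16, 6, 10, 4, 14, 11, 15]
12<14: swap(1,1), lo=2 mid=2 ⇒ [7, 12, 3, 16, 6, 10, 4, 14, 11, 15]
3<14: swap(2,2), lo=3 mid=3 ⇒ [7, 12, 3, 16, 6, 10, 4, 14, 11, 15]
16>14: swap(3,8), hi=7 ⇒ [7, 12, 3, 11, 6, 10, 4, 14, 16, 15]
11<14: swap(3,3), lo=4 mid=4 ⇒ [7, 12, 3, 11, 6, 10, 4, 14, 16, 15]
6<14: swap(4,4), lo=5 mid=5 ⇒ [7, 12, 3, 11, 6, 10, 4, 14, 16, 15]
10<14: swap(5,5), lo=6 mid=6 ⇒ [7, 12, 3, 11, 6, 10, 4, 14, 16, 15]
4<14: swap(6,6), lo=7 mid=7 ⇒ [7, 12, 3, 11, 6, 10, 4, 14, 16, 15]
14=14: mid=8
done. lo=7 hi=7; arr=[7, 12, 3, 11, 6, 10, 4, 14, 16, 15]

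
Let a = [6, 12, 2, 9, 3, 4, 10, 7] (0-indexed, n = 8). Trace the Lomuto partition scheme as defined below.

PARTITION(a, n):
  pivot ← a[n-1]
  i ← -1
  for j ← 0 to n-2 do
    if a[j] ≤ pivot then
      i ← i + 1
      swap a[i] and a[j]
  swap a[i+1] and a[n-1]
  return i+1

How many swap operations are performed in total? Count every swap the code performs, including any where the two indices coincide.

pivot = a[7] = 7; i = -1
j=0: a[0]=6 ≤ 7 → i=0, swap a[0],a[0] (no change) → [6, 12, 2, 9, 3, 4, 10, 7]
j=1: a[1]=12 > 7 → no swap
j=2: a[2]=2 ≤ 7 → i=1, swap a[1],a[2] → [6, 2, 12, 9, 3, 4, 10, 7]
j=3: a[3]=9 > 7 → no swap
j=4: a[4]=3 ≤ 7 → i=2, swap a[2],a[4] → [6, 2, 3, 9, 12, 4, 10, 7]
j=5: a[5]=4 ≤ 7 → i=3, swap a[3],a[5] → [6, 2, 3, 4, 12, 9, 10, 7]
j=6: a[6]=10 > 7 → no swap
final swap a[4],a[7] → [6, 2, 3, 4, 7, 9, 10, 12]; return 4

5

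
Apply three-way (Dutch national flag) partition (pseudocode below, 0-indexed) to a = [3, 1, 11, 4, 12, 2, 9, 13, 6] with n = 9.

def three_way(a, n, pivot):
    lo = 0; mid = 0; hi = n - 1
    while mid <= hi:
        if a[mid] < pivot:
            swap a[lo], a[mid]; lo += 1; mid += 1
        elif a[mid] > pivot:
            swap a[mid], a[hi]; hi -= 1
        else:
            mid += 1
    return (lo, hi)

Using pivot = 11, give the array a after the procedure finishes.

lo=0 mid=0 hi=8
3<11: swap(0,0), lo=1 mid=1 ⇒ [3, 1, 11, 4, 12, 2, 9, 13, 6]
1<11: swap(1,1), lo=2 mid=2 ⇒ [3, 1, 11, 4, 12, 2, 9, 13, 6]
11=11: mid=3
4<11: swap(2,3), lo=3 mid=4 ⇒ [3, 1, 4, 11, 12, 2, 9, 13, 6]
12>11: swap(4,8), hi=7 ⇒ [3, 1, 4, 11, 6, 2, 9, 13, 12]
6<11: swap(3,4), lo=4 mid=5 ⇒ [3, 1, 4, 6, 11, 2, 9, 13, 12]
2<11: swap(4,5), lo=5 mid=6 ⇒ [3, 1, 4, 6, 2, 11, 9, 13, 12]
9<11: swap(5,6), lo=6 mid=7 ⇒ [3, 1, 4, 6, 2, 9, 11, 13, 12]
13>11: swap(7,7), hi=6 ⇒ [3, 1, 4, 6, 2, 9, 11, 13, 12]
done. lo=6 hi=6; a=[3, 1, 4, 6, 2, 9, 11, 13, 12]

[3, 1, 4, 6, 2, 9, 11, 13, 12]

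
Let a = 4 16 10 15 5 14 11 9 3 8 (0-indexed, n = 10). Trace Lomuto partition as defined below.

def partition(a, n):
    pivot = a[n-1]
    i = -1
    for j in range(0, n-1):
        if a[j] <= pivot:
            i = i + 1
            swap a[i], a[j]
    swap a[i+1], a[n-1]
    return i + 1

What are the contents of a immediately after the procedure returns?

4 5 3 8 16 14 11 9 10 15

pivot=8, i=-1
j=0: 4≤8, i=0, swap(0,0) ⇒ 4 16 10 15 5 14 11 9 3 8
j=1: 16>8, skip
j=2: 10>8, skip
j=3: 15>8, skip
j=4: 5≤8, i=1, swap(1,4) ⇒ 4 5 10 15 16 14 11 9 3 8
j=5: 14>8, skip
j=6: 11>8, skip
j=7: 9>8, skip
j=8: 3≤8, i=2, swap(2,8) ⇒ 4 5 3 15 16 14 11 9 10 8
swap(3,9) ⇒ 4 5 3 8 16 14 11 9 10 15; return 3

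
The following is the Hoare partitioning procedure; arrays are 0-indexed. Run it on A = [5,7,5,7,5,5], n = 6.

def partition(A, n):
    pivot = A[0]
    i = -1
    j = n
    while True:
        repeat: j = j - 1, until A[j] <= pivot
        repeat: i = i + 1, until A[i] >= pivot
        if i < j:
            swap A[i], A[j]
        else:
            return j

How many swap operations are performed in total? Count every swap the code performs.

2

pivot=5
j stops at 5 (5), i stops at 0 (5); swap ⇒ [5,7,5,7,5,5]
j stops at 4 (5), i stops at 1 (7); swap ⇒ [5,5,5,7,7,5]
j stops at 2, i stops at 2; i≥j ⇒ return 2. A=[5,5,5,7,7,5]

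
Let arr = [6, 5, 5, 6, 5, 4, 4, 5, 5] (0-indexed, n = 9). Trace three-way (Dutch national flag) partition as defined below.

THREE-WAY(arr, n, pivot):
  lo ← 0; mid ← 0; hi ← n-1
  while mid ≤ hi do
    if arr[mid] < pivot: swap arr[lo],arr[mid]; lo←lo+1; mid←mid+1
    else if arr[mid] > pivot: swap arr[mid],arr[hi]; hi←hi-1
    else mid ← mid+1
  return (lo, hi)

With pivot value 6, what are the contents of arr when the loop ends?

[5, 5, 5, 4, 4, 5, 5, 6, 6]

lo=0 mid=0 hi=8
6=6: mid=1
5<6: swap(0,1), lo=1 mid=2 ⇒ [5, 6, 5, 6, 5, 4, 4, 5, 5]
5<6: swap(1,2), lo=2 mid=3 ⇒ [5, 5, 6, 6, 5, 4, 4, 5, 5]
6=6: mid=4
5<6: swap(2,4), lo=3 mid=5 ⇒ [5, 5, 5, 6, 6, 4, 4, 5, 5]
4<6: swap(3,5), lo=4 mid=6 ⇒ [5, 5, 5, 4, 6, 6, 4, 5, 5]
4<6: swap(4,6), lo=5 mid=7 ⇒ [5, 5, 5, 4, 4, 6, 6, 5, 5]
5<6: swap(5,7), lo=6 mid=8 ⇒ [5, 5, 5, 4, 4, 5, 6, 6, 5]
5<6: swap(6,8), lo=7 mid=9 ⇒ [5, 5, 5, 4, 4, 5, 5, 6, 6]
done. lo=7 hi=8; arr=[5, 5, 5, 4, 4, 5, 5, 6, 6]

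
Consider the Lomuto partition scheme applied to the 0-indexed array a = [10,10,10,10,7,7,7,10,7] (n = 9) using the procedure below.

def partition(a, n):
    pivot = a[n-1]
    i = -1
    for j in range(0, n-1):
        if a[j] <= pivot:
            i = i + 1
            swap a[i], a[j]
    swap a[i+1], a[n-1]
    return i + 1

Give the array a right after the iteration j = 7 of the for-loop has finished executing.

pivot = a[8] = 7; i = -1
j=0: a[0]=10 > 7 → no swap
j=1: a[1]=10 > 7 → no swap
j=2: a[2]=10 > 7 → no swap
j=3: a[3]=10 > 7 → no swap
j=4: a[4]=7 ≤ 7 → i=0, swap a[0],a[4] → [7,10,10,10,10,7,7,10,7]
j=5: a[5]=7 ≤ 7 → i=1, swap a[1],a[5] → [7,7,10,10,10,10,7,10,7]
j=6: a[6]=7 ≤ 7 → i=2, swap a[2],a[6] → [7,7,7,10,10,10,10,10,7]
j=7: a[7]=10 > 7 → no swap
(after j=7) a = [7,7,7,10,10,10,10,10,7]

[7,7,7,10,10,10,10,10,7]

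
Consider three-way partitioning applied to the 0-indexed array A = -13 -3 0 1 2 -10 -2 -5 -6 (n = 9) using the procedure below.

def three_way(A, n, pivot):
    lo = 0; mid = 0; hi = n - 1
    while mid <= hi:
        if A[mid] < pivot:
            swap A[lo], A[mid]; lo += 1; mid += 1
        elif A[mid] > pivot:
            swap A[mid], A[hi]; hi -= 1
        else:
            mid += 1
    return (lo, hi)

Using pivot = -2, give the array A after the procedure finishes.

pivot = -2; lo=0, mid=0, hi=8
A[mid]=-13<-2: swap A[0],A[0]; lo=1,mid=1 → -13 -3 0 1 2 -10 -2 -5 -6
A[mid]=-3<-2: swap A[1],A[1]; lo=2,mid=2 → -13 -3 0 1 2 -10 -2 -5 -6
A[mid]=0>-2: swap A[2],A[8]; hi=7 → -13 -3 -6 1 2 -10 -2 -5 0
A[mid]=-6<-2: swap A[2],A[2]; lo=3,mid=3 → -13 -3 -6 1 2 -10 -2 -5 0
A[mid]=1>-2: swap A[3],A[7]; hi=6 → -13 -3 -6 -5 2 -10 -2 1 0
A[mid]=-5<-2: swap A[3],A[3]; lo=4,mid=4 → -13 -3 -6 -5 2 -10 -2 1 0
A[mid]=2>-2: swap A[4],A[6]; hi=5 → -13 -3 -6 -5 -2 -10 2 1 0
A[mid]=-2=-2: mid=5
A[mid]=-10<-2: swap A[4],A[5]; lo=5,mid=6 → -13 -3 -6 -5 -10 -2 2 1 0
end: lo=5, hi=5; A = -13 -3 -6 -5 -10 -2 2 1 0

-13 -3 -6 -5 -10 -2 2 1 0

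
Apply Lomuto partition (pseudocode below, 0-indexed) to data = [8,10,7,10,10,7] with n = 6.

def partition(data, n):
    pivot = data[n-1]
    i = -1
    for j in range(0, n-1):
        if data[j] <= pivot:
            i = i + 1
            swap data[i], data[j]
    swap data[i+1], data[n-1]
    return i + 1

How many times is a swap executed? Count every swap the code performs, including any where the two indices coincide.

2

pivot = data[5] = 7; i = -1
j=0: data[0]=8 > 7 → no swap
j=1: data[1]=10 > 7 → no swap
j=2: data[2]=7 ≤ 7 → i=0, swap data[0],data[2] → [7,10,8,10,10,7]
j=3: data[3]=10 > 7 → no swap
j=4: data[4]=10 > 7 → no swap
final swap data[1],data[5] → [7,7,8,10,10,10]; return 1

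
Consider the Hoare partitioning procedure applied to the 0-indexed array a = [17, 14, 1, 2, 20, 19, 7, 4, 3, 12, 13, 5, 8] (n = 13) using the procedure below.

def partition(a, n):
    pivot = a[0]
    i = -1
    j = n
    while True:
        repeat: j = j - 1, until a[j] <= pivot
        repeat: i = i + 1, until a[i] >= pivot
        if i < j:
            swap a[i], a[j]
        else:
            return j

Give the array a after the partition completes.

[8, 14, 1, 2, 5, 13, 7, 4, 3, 12, 19, 20, 17]

pivot=17
j stops at 12 (8), i stops at 0 (17); swap ⇒ [8, 14, 1, 2, 20, 19, 7, 4, 3, 12, 13, 5, 17]
j stops at 11 (5), i stops at 4 (20); swap ⇒ [8, 14, 1, 2, 5, 19, 7, 4, 3, 12, 13, 20, 17]
j stops at 10 (13), i stops at 5 (19); swap ⇒ [8, 14, 1, 2, 5, 13, 7, 4, 3, 12, 19, 20, 17]
j stops at 9, i stops at 10; i≥j ⇒ return 9. a=[8, 14, 1, 2, 5, 13, 7, 4, 3, 12, 19, 20, 17]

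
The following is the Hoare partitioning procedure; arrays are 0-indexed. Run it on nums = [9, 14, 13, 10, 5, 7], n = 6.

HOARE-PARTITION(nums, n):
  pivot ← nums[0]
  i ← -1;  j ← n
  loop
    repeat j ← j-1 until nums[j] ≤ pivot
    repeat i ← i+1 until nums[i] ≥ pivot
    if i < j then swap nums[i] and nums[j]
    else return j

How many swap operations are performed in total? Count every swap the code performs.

pivot = nums[0] = 9; i = -1, j = 6
j→5 (nums[5]=7≤9), i→0 (nums[0]=9≥9); i<j, swap → [7, 14, 13, 10, 5, 9]
j→4 (nums[4]=5≤9), i→1 (nums[1]=14≥9); i<j, swap → [7, 5, 13, 10, 14, 9]
j→1, i→2; i≥j, return j=1. nums = [7, 5, 13, 10, 14, 9]

2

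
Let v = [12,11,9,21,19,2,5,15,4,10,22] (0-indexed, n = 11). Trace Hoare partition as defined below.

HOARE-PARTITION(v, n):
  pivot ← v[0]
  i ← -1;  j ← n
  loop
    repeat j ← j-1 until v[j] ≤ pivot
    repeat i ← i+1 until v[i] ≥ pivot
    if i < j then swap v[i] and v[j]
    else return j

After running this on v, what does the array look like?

pivot = v[0] = 12; i = -1, j = 11
j→9 (v[9]=10≤12), i→0 (v[0]=12≥12); i<j, swap → [10,11,9,21,19,2,5,15,4,12,22]
j→8 (v[8]=4≤12), i→3 (v[3]=21≥12); i<j, swap → [10,11,9,4,19,2,5,15,21,12,22]
j→6 (v[6]=5≤12), i→4 (v[4]=19≥12); i<j, swap → [10,11,9,4,5,2,19,15,21,12,22]
j→5, i→6; i≥j, return j=5. v = [10,11,9,4,5,2,19,15,21,12,22]

[10,11,9,4,5,2,19,15,21,12,22]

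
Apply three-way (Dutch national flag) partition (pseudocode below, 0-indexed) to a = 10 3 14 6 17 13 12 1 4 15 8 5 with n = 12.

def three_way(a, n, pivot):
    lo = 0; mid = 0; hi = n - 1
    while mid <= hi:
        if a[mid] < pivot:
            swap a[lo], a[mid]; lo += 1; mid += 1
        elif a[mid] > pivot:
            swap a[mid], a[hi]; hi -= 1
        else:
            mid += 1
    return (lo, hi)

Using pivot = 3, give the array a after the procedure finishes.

1 3 6 17 13 12 14 4 15 8 5 10

lo=0 mid=0 hi=11
10>3: swap(0,11), hi=10 ⇒ 5 3 14 6 17 13 12 1 4 15 8 10
5>3: swap(0,10), hi=9 ⇒ 8 3 14 6 17 13 12 1 4 15 5 10
8>3: swap(0,9), hi=8 ⇒ 15 3 14 6 17 13 12 1 4 8 5 10
15>3: swap(0,8), hi=7 ⇒ 4 3 14 6 17 13 12 1 15 8 5 10
4>3: swap(0,7), hi=6 ⇒ 1 3 14 6 17 13 12 4 15 8 5 10
1<3: swap(0,0), lo=1 mid=1 ⇒ 1 3 14 6 17 13 12 4 15 8 5 10
3=3: mid=2
14>3: swap(2,6), hi=5 ⇒ 1 3 12 6 17 13 14 4 15 8 5 10
12>3: swap(2,5), hi=4 ⇒ 1 3 13 6 17 12 14 4 15 8 5 10
13>3: swap(2,4), hi=3 ⇒ 1 3 17 6 13 12 14 4 15 8 5 10
17>3: swap(2,3), hi=2 ⇒ 1 3 6 17 13 12 14 4 15 8 5 10
6>3: swap(2,2), hi=1 ⇒ 1 3 6 17 13 12 14 4 15 8 5 10
done. lo=1 hi=1; a=1 3 6 17 13 12 14 4 15 8 5 10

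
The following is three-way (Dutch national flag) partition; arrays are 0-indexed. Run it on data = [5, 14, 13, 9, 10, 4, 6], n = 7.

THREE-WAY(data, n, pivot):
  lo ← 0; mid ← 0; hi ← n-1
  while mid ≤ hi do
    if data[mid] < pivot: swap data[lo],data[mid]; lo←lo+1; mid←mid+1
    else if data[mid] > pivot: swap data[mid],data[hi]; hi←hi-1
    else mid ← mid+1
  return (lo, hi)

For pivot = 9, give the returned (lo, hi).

(3, 3)

pivot = 9; lo=0, mid=0, hi=6
data[mid]=5<9: swap data[0],data[0]; lo=1,mid=1 → [5, 14, 13, 9, 10, 4, 6]
data[mid]=14>9: swap data[1],data[6]; hi=5 → [5, 6, 13, 9, 10, 4, 14]
data[mid]=6<9: swap data[1],data[1]; lo=2,mid=2 → [5, 6, 13, 9, 10, 4, 14]
data[mid]=13>9: swap data[2],data[5]; hi=4 → [5, 6, 4, 9, 10, 13, 14]
data[mid]=4<9: swap data[2],data[2]; lo=3,mid=3 → [5, 6, 4, 9, 10, 13, 14]
data[mid]=9=9: mid=4
data[mid]=10>9: swap data[4],data[4]; hi=3 → [5, 6, 4, 9, 10, 13, 14]
end: lo=3, hi=3; data = [5, 6, 4, 9, 10, 13, 14]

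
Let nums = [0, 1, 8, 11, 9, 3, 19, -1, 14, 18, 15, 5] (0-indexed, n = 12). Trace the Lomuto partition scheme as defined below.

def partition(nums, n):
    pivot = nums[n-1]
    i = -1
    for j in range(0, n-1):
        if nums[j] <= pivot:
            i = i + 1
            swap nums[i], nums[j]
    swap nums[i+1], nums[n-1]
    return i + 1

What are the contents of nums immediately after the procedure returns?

pivot=5, i=-1
j=0: 0≤5, i=0, swap(0,0) ⇒ [0, 1, 8, 11, 9, 3, 19, -1, 14, 18, 15, 5]
j=1: 1≤5, i=1, swap(1,1) ⇒ [0, 1, 8, 11, 9, 3, 19, -1, 14, 18, 15, 5]
j=2: 8>5, skip
j=3: 11>5, skip
j=4: 9>5, skip
j=5: 3≤5, i=2, swap(2,5) ⇒ [0, 1, 3, 11, 9, 8, 19, -1, 14, 18, 15, 5]
j=6: 19>5, skip
j=7: -1≤5, i=3, swap(3,7) ⇒ [0, 1, 3, -1, 9, 8, 19, 11, 14, 18, 15, 5]
j=8: 14>5, skip
j=9: 18>5, skip
j=10: 15>5, skip
swap(4,11) ⇒ [0, 1, 3, -1, 5, 8, 19, 11, 14, 18, 15, 9]; return 4

[0, 1, 3, -1, 5, 8, 19, 11, 14, 18, 15, 9]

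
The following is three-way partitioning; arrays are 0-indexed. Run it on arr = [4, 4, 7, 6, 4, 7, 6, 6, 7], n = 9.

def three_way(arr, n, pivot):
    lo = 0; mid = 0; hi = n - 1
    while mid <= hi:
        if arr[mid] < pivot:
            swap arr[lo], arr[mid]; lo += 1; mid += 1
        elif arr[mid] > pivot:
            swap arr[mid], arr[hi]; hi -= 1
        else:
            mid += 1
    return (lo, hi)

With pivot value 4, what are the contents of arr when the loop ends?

[4, 4, 4, 6, 7, 6, 6, 7, 7]

pivot = 4; lo=0, mid=0, hi=8
arr[mid]=4=4: mid=1
arr[mid]=4=4: mid=2
arr[mid]=7>4: swap arr[2],arr[8]; hi=7 → [4, 4, 7, 6, 4, 7, 6, 6, 7]
arr[mid]=7>4: swap arr[2],arr[7]; hi=6 → [4, 4, 6, 6, 4, 7, 6, 7, 7]
arr[mid]=6>4: swap arr[2],arr[6]; hi=5 → [4, 4, 6, 6, 4, 7, 6, 7, 7]
arr[mid]=6>4: swap arr[2],arr[5]; hi=4 → [4, 4, 7, 6, 4, 6, 6, 7, 7]
arr[mid]=7>4: swap arr[2],arr[4]; hi=3 → [4, 4, 4, 6, 7, 6, 6, 7, 7]
arr[mid]=4=4: mid=3
arr[mid]=6>4: swap arr[3],arr[3]; hi=2 → [4, 4, 4, 6, 7, 6, 6, 7, 7]
end: lo=0, hi=2; arr = [4, 4, 4, 6, 7, 6, 6, 7, 7]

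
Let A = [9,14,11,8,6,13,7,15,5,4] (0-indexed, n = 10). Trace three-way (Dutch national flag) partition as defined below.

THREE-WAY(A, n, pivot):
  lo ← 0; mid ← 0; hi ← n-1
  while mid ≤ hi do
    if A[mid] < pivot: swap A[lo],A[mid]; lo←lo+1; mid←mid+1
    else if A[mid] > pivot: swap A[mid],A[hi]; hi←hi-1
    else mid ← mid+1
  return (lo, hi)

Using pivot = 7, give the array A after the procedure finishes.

[4,5,6,7,13,8,15,11,14,9]

pivot = 7; lo=0, mid=0, hi=9
A[mid]=9>7: swap A[0],A[9]; hi=8 → [4,14,11,8,6,13,7,15,5,9]
A[mid]=4<7: swap A[0],A[0]; lo=1,mid=1 → [4,14,11,8,6,13,7,15,5,9]
A[mid]=14>7: swap A[1],A[8]; hi=7 → [4,5,11,8,6,13,7,15,14,9]
A[mid]=5<7: swap A[1],A[1]; lo=2,mid=2 → [4,5,11,8,6,13,7,15,14,9]
A[mid]=11>7: swap A[2],A[7]; hi=6 → [4,5,15,8,6,13,7,11,14,9]
A[mid]=15>7: swap A[2],A[6]; hi=5 → [4,5,7,8,6,13,15,11,14,9]
A[mid]=7=7: mid=3
A[mid]=8>7: swap A[3],A[5]; hi=4 → [4,5,7,13,6,8,15,11,14,9]
A[mid]=13>7: swap A[3],A[4]; hi=3 → [4,5,7,6,13,8,15,11,14,9]
A[mid]=6<7: swap A[2],A[3]; lo=3,mid=4 → [4,5,6,7,13,8,15,11,14,9]
end: lo=3, hi=3; A = [4,5,6,7,13,8,15,11,14,9]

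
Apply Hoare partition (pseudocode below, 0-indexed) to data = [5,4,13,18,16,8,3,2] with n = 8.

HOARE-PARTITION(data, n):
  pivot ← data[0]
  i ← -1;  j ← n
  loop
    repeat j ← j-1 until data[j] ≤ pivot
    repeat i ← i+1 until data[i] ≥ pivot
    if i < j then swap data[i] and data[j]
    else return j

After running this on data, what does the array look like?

[2,4,3,18,16,8,13,5]

pivot = data[0] = 5; i = -1, j = 8
j→7 (data[7]=2≤5), i→0 (data[0]=5≥5); i<j, swap → [2,4,13,18,16,8,3,5]
j→6 (data[6]=3≤5), i→2 (data[2]=13≥5); i<j, swap → [2,4,3,18,16,8,13,5]
j→2, i→3; i≥j, return j=2. data = [2,4,3,18,16,8,13,5]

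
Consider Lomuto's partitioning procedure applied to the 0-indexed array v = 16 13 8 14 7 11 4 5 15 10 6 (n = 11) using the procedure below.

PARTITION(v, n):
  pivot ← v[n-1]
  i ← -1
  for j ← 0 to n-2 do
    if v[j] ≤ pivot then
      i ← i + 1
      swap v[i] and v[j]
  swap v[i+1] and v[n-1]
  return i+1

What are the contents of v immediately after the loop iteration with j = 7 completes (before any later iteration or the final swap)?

pivot = v[10] = 6; i = -1
j=0: v[0]=16 > 6 → no swap
j=1: v[1]=13 > 6 → no swap
j=2: v[2]=8 > 6 → no swap
j=3: v[3]=14 > 6 → no swap
j=4: v[4]=7 > 6 → no swap
j=5: v[5]=11 > 6 → no swap
j=6: v[6]=4 ≤ 6 → i=0, swap v[0],v[6] → 4 13 8 14 7 11 16 5 15 10 6
j=7: v[7]=5 ≤ 6 → i=1, swap v[1],v[7] → 4 5 8 14 7 11 16 13 15 10 6
(after j=7) v = 4 5 8 14 7 11 16 13 15 10 6

4 5 8 14 7 11 16 13 15 10 6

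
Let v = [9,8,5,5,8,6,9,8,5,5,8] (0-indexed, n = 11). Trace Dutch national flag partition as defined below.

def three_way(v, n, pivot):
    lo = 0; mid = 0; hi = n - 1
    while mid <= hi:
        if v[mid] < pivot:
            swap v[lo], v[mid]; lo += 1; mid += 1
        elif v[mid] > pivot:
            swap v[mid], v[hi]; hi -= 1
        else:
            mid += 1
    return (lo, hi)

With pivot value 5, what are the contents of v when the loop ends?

[5,5,5,5,6,9,8,8,8,8,9]

lo=0 mid=0 hi=10
9>5: swap(0,10), hi=9 ⇒ [8,8,5,5,8,6,9,8,5,5,9]
8>5: swap(0,9), hi=8 ⇒ [5,8,5,5,8,6,9,8,5,8,9]
5=5: mid=1
8>5: swap(1,8), hi=7 ⇒ [5,5,5,5,8,6,9,8,8,8,9]
5=5: mid=2
5=5: mid=3
5=5: mid=4
8>5: swap(4,7), hi=6 ⇒ [5,5,5,5,8,6,9,8,8,8,9]
8>5: swap(4,6), hi=5 ⇒ [5,5,5,5,9,6,8,8,8,8,9]
9>5: swap(4,5), hi=4 ⇒ [5,5,5,5,6,9,8,8,8,8,9]
6>5: swap(4,4), hi=3 ⇒ [5,5,5,5,6,9,8,8,8,8,9]
done. lo=0 hi=3; v=[5,5,5,5,6,9,8,8,8,8,9]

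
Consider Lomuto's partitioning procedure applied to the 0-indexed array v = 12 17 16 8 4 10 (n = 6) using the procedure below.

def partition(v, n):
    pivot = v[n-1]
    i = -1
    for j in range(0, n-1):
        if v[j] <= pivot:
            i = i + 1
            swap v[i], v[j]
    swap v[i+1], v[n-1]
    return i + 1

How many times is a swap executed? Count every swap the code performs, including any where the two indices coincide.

3

pivot = v[5] = 10; i = -1
j=0: v[0]=12 > 10 → no swap
j=1: v[1]=17 > 10 → no swap
j=2: v[2]=16 > 10 → no swap
j=3: v[3]=8 ≤ 10 → i=0, swap v[0],v[3] → 8 17 16 12 4 10
j=4: v[4]=4 ≤ 10 → i=1, swap v[1],v[4] → 8 4 16 12 17 10
final swap v[2],v[5] → 8 4 10 12 17 16; return 2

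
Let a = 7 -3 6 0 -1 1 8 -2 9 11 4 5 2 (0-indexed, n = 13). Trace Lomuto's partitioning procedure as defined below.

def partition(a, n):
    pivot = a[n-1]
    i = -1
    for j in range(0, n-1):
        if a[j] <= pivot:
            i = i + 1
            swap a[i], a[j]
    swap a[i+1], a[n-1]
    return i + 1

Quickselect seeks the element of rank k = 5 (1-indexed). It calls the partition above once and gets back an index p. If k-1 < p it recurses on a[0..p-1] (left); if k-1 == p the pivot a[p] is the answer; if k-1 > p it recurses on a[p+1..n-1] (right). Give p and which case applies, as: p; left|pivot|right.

pivot=2, i=-1
j=0: 7>2, skip
j=1: -3≤2, i=0, swap(0,1) ⇒ -3 7 6 0 -1 1 8 -2 9 11 4 5 2
j=2: 6>2, skip
j=3: 0≤2, i=1, swap(1,3) ⇒ -3 0 6 7 -1 1 8 -2 9 11 4 5 2
j=4: -1≤2, i=2, swap(2,4) ⇒ -3 0 -1 7 6 1 8 -2 9 11 4 5 2
j=5: 1≤2, i=3, swap(3,5) ⇒ -3 0 -1 1 6 7 8 -2 9 11 4 5 2
j=6: 8>2, skip
j=7: -2≤2, i=4, swap(4,7) ⇒ -3 0 -1 1 -2 7 8 6 9 11 4 5 2
j=8: 9>2, skip
j=9: 11>2, skip
j=10: 4>2, skip
j=11: 5>2, skip
swap(5,12) ⇒ -3 0 -1 1 -2 2 8 6 9 11 4 5 7; return 5
p = 5; k-1 = 4 < 5 ⇒ left

5; left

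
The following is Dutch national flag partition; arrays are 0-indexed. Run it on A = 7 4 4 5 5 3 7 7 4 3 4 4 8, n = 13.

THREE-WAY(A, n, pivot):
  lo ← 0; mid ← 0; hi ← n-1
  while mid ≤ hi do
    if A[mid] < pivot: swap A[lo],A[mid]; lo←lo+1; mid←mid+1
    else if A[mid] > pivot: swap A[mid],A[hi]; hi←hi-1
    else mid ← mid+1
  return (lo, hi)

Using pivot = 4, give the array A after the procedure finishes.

pivot = 4; lo=0, mid=0, hi=12
A[mid]=7>4: swap A[0],A[12]; hi=11 → 8 4 4 5 5 3 7 7 4 3 4 4 7
A[mid]=8>4: swap A[0],A[11]; hi=10 → 4 4 4 5 5 3 7 7 4 3 4 8 7
A[mid]=4=4: mid=1
A[mid]=4=4: mid=2
A[mid]=4=4: mid=3
A[mid]=5>4: swap A[3],A[10]; hi=9 → 4 4 4 4 5 3 7 7 4 3 5 8 7
A[mid]=4=4: mid=4
A[mid]=5>4: swap A[4],A[9]; hi=8 → 4 4 4 4 3 3 7 7 4 5 5 8 7
A[mid]=3<4: swap A[0],A[4]; lo=1,mid=5 → 3 4 4 4 4 3 7 7 4 5 5 8 7
A[mid]=3<4: swap A[1],A[5]; lo=2,mid=6 → 3 3 4 4 4 4 7 7 4 5 5 8 7
A[mid]=7>4: swap A[6],A[8]; hi=7 → 3 3 4 4 4 4 4 7 7 5 5 8 7
A[mid]=4=4: mid=7
A[mid]=7>4: swap A[7],A[7]; hi=6 → 3 3 4 4 4 4 4 7 7 5 5 8 7
end: lo=2, hi=6; A = 3 3 4 4 4 4 4 7 7 5 5 8 7

3 3 4 4 4 4 4 7 7 5 5 8 7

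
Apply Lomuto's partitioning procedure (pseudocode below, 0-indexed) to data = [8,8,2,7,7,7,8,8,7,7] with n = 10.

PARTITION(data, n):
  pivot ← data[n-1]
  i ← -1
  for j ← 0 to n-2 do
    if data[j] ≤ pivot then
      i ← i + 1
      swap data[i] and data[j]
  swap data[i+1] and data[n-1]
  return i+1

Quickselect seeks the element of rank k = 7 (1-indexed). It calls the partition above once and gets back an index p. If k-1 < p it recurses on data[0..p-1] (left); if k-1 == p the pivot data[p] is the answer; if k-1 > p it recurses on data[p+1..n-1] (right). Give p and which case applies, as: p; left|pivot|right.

pivot=7, i=-1
j=0: 8>7, skip
j=1: 8>7, skip
j=2: 2≤7, i=0, swap(0,2) ⇒ [2,8,8,7,7,7,8,8,7,7]
j=3: 7≤7, i=1, swap(1,3) ⇒ [2,7,8,8,7,7,8,8,7,7]
j=4: 7≤7, i=2, swap(2,4) ⇒ [2,7,7,8,8,7,8,8,7,7]
j=5: 7≤7, i=3, swap(3,5) ⇒ [2,7,7,7,8,8,8,8,7,7]
j=6: 8>7, skip
j=7: 8>7, skip
j=8: 7≤7, i=4, swap(4,8) ⇒ [2,7,7,7,7,8,8,8,8,7]
swap(5,9) ⇒ [2,7,7,7,7,7,8,8,8,8]; return 5
p = 5; k-1 = 6 > 5 ⇒ right

5; right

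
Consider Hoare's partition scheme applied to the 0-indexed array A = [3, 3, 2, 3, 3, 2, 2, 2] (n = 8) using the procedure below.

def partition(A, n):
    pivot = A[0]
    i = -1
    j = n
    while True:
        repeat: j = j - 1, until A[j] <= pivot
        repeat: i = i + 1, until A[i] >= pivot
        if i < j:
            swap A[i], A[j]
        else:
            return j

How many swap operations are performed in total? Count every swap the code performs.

pivot=3
j stops at 7 (2), i stops at 0 (3); swap ⇒ [2, 3, 2, 3, 3, 2, 2, 3]
j stops at 6 (2), i stops at 1 (3); swap ⇒ [2, 2, 2, 3, 3, 2, 3, 3]
j stops at 5 (2), i stops at 3 (3); swap ⇒ [2, 2, 2, 2, 3, 3, 3, 3]
j stops at 4, i stops at 4; i≥j ⇒ return 4. A=[2, 2, 2, 2, 3, 3, 3, 3]

3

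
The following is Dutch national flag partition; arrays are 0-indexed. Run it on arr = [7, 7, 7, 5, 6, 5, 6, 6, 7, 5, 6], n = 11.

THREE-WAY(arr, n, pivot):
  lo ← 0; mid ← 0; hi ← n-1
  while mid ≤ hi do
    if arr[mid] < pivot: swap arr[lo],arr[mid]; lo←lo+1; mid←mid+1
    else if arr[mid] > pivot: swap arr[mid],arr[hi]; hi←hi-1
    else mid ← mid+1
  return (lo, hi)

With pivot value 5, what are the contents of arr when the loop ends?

[5, 5, 5, 6, 7, 6, 6, 7, 7, 6, 7]

pivot = 5; lo=0, mid=0, hi=10
arr[mid]=7>5: swap arr[0],arr[10]; hi=9 → [6, 7, 7, 5, 6, 5, 6, 6, 7, 5, 7]
arr[mid]=6>5: swap arr[0],arr[9]; hi=8 → [5, 7, 7, 5, 6, 5, 6, 6, 7, 6, 7]
arr[mid]=5=5: mid=1
arr[mid]=7>5: swap arr[1],arr[8]; hi=7 → [5, 7, 7, 5, 6, 5, 6, 6, 7, 6, 7]
arr[mid]=7>5: swap arr[1],arr[7]; hi=6 → [5, 6, 7, 5, 6, 5, 6, 7, 7, 6, 7]
arr[mid]=6>5: swap arr[1],arr[6]; hi=5 → [5, 6, 7, 5, 6, 5, 6, 7, 7, 6, 7]
arr[mid]=6>5: swap arr[1],arr[5]; hi=4 → [5, 5, 7, 5, 6, 6, 6, 7, 7, 6, 7]
arr[mid]=5=5: mid=2
arr[mid]=7>5: swap arr[2],arr[4]; hi=3 → [5, 5, 6, 5, 7, 6, 6, 7, 7, 6, 7]
arr[mid]=6>5: swap arr[2],arr[3]; hi=2 → [5, 5, 5, 6, 7, 6, 6, 7, 7, 6, 7]
arr[mid]=5=5: mid=3
end: lo=0, hi=2; arr = [5, 5, 5, 6, 7, 6, 6, 7, 7, 6, 7]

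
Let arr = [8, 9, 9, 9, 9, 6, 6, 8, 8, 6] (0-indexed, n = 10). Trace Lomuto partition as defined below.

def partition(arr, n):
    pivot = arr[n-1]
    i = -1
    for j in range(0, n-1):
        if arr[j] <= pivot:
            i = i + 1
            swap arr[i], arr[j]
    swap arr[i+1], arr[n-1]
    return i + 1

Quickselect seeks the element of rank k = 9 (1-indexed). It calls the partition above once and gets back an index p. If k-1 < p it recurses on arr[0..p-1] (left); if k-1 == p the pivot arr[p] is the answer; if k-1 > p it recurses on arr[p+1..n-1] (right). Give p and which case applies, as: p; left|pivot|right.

pivot=6, i=-1
j=0: 8>6, skip
j=1: 9>6, skip
j=2: 9>6, skip
j=3: 9>6, skip
j=4: 9>6, skip
j=5: 6≤6, i=0, swap(0,5) ⇒ [6, 9, 9, 9, 9, 8, 6, 8, 8, 6]
j=6: 6≤6, i=1, swap(1,6) ⇒ [6, 6, 9, 9, 9, 8, 9, 8, 8, 6]
j=7: 8>6, skip
j=8: 8>6, skip
swap(2,9) ⇒ [6, 6, 6, 9, 9, 8, 9, 8, 8, 9]; return 2
p = 2; k-1 = 8 > 2 ⇒ right

2; right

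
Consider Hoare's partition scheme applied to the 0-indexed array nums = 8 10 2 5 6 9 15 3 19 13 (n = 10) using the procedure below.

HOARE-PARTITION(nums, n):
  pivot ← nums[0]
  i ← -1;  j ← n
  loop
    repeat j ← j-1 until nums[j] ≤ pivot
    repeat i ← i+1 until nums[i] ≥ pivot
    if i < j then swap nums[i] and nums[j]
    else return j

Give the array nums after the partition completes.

pivot=8
j stops at 7 (3), i stops at 0 (8); swap ⇒ 3 10 2 5 6 9 15 8 19 13
j stops at 4 (6), i stops at 1 (10); swap ⇒ 3 6 2 5 10 9 15 8 19 13
j stops at 3, i stops at 4; i≥j ⇒ return 3. nums=3 6 2 5 10 9 15 8 19 13

3 6 2 5 10 9 15 8 19 13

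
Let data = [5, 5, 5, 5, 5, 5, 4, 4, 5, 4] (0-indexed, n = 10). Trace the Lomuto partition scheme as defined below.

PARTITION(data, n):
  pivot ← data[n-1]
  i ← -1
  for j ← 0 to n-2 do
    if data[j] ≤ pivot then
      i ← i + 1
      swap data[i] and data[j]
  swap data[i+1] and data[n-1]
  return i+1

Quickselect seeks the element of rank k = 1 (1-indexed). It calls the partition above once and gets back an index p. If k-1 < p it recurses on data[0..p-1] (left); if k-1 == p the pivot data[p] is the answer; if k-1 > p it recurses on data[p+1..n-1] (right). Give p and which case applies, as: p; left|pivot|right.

2; left

pivot=4, i=-1
j=0: 5>4, skip
j=1: 5>4, skip
j=2: 5>4, skip
j=3: 5>4, skip
j=4: 5>4, skip
j=5: 5>4, skip
j=6: 4≤4, i=0, swap(0,6) ⇒ [4, 5, 5, 5, 5, 5, 5, 4, 5, 4]
j=7: 4≤4, i=1, swap(1,7) ⇒ [4, 4, 5, 5, 5, 5, 5, 5, 5, 4]
j=8: 5>4, skip
swap(2,9) ⇒ [4, 4, 4, 5, 5, 5, 5, 5, 5, 5]; return 2
p = 2; k-1 = 0 < 2 ⇒ left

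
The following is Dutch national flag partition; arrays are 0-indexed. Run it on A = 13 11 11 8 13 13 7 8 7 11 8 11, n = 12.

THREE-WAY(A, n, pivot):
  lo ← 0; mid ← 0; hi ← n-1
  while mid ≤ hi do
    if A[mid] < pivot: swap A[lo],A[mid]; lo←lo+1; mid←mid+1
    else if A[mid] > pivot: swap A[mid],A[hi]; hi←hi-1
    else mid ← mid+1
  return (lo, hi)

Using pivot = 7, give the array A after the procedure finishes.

7 7 8 13 13 11 8 11 11 8 11 13

lo=0 mid=0 hi=11
13>7: swap(0,11), hi=10 ⇒ 11 11 11 8 13 13 7 8 7 11 8 13
11>7: swap(0,10), hi=9 ⇒ 8 11 11 8 13 13 7 8 7 11 11 13
8>7: swap(0,9), hi=8 ⇒ 11 11 11 8 13 13 7 8 7 8 11 13
11>7: swap(0,8), hi=7 ⇒ 7 11 11 8 13 13 7 8 11 8 11 13
7=7: mid=1
11>7: swap(1,7), hi=6 ⇒ 7 8 11 8 13 13 7 11 11 8 11 13
8>7: swap(1,6), hi=5 ⇒ 7 7 11 8 13 13 8 11 11 8 11 13
7=7: mid=2
11>7: swap(2,5), hi=4 ⇒ 7 7 13 8 13 11 8 11 11 8 11 13
13>7: swap(2,4), hi=3 ⇒ 7 7 13 8 13 11 8 11 11 8 11 13
13>7: swap(2,3), hi=2 ⇒ 7 7 8 13 13 11 8 11 11 8 11 13
8>7: swap(2,2), hi=1 ⇒ 7 7 8 13 13 11 8 11 11 8 11 13
done. lo=0 hi=1; A=7 7 8 13 13 11 8 11 11 8 11 13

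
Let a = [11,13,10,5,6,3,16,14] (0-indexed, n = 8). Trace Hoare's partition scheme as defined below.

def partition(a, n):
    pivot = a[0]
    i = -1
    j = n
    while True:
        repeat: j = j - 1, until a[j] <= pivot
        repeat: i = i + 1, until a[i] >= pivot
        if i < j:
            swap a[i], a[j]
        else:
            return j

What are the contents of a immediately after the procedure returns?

pivot = a[0] = 11; i = -1, j = 8
j→5 (a[5]=3≤11), i→0 (a[0]=11≥11); i<j, swap → [3,13,10,5,6,11,16,14]
j→4 (a[4]=6≤11), i→1 (a[1]=13≥11); i<j, swap → [3,6,10,5,13,11,16,14]
j→3, i→4; i≥j, return j=3. a = [3,6,10,5,13,11,16,14]

[3,6,10,5,13,11,16,14]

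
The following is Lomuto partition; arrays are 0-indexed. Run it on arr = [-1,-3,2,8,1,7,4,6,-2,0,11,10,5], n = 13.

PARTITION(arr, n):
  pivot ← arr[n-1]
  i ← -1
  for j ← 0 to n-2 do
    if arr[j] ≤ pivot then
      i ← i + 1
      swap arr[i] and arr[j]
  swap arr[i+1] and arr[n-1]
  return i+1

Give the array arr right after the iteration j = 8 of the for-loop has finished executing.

[-1,-3,2,1,4,-2,8,6,7,0,11,10,5]

pivot=5, i=-1
j=0: -1≤5, i=0, swap(0,0) ⇒ [-1,-3,2,8,1,7,4,6,-2,0,11,10,5]
j=1: -3≤5, i=1, swap(1,1) ⇒ [-1,-3,2,8,1,7,4,6,-2,0,11,10,5]
j=2: 2≤5, i=2, swap(2,2) ⇒ [-1,-3,2,8,1,7,4,6,-2,0,11,10,5]
j=3: 8>5, skip
j=4: 1≤5, i=3, swap(3,4) ⇒ [-1,-3,2,1,8,7,4,6,-2,0,11,10,5]
j=5: 7>5, skip
j=6: 4≤5, i=4, swap(4,6) ⇒ [-1,-3,2,1,4,7,8,6,-2,0,11,10,5]
j=7: 6>5, skip
j=8: -2≤5, i=5, swap(5,8) ⇒ [-1,-3,2,1,4,-2,8,6,7,0,11,10,5]
(after j=8) arr = [-1,-3,2,1,4,-2,8,6,7,0,11,10,5]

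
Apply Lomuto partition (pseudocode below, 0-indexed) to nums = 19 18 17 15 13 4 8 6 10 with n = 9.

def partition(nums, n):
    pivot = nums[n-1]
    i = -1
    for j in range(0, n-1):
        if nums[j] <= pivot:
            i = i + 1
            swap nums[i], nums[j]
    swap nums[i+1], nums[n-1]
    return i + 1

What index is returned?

3

pivot=10, i=-1
j=0: 19>10, skip
j=1: 18>10, skip
j=2: 17>10, skip
j=3: 15>10, skip
j=4: 13>10, skip
j=5: 4≤10, i=0, swap(0,5) ⇒ 4 18 17 15 13 19 8 6 10
j=6: 8≤10, i=1, swap(1,6) ⇒ 4 8 17 15 13 19 18 6 10
j=7: 6≤10, i=2, swap(2,7) ⇒ 4 8 6 15 13 19 18 17 10
swap(3,8) ⇒ 4 8 6 10 13 19 18 17 15; return 3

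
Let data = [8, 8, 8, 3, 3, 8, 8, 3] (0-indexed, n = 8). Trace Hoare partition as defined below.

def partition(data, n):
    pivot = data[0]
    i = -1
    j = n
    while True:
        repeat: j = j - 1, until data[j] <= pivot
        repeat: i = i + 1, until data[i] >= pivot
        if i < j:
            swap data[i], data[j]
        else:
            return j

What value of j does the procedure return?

pivot=8
j stops at 7 (3), i stops at 0 (8); swap ⇒ [3, 8, 8, 3, 3, 8, 8, 8]
j stops at 6 (8), i stops at 1 (8); swap ⇒ [3, 8, 8, 3, 3, 8, 8, 8]
j stops at 5 (8), i stops at 2 (8); swap ⇒ [3, 8, 8, 3, 3, 8, 8, 8]
j stops at 4, i stops at 5; i≥j ⇒ return 4. data=[3, 8, 8, 3, 3, 8, 8, 8]

4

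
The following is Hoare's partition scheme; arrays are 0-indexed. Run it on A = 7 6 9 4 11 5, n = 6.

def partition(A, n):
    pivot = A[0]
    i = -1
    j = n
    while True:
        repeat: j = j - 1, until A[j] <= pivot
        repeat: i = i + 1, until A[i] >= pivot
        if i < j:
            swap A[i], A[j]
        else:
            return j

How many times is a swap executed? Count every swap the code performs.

pivot=7
j stops at 5 (5), i stops at 0 (7); swap ⇒ 5 6 9 4 11 7
j stops at 3 (4), i stops at 2 (9); swap ⇒ 5 6 4 9 11 7
j stops at 2, i stops at 3; i≥j ⇒ return 2. A=5 6 4 9 11 7

2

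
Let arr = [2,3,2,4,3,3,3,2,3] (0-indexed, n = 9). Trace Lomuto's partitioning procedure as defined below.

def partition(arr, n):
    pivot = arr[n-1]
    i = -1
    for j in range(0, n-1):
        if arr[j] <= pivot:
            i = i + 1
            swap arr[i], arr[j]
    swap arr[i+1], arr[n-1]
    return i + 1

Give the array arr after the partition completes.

[2,3,2,3,3,3,2,3,4]

pivot = arr[8] = 3; i = -1
j=0: arr[0]=2 ≤ 3 → i=0, swap arr[0],arr[0] (no change) → [2,3,2,4,3,3,3,2,3]
j=1: arr[1]=3 ≤ 3 → i=1, swap arr[1],arr[1] (no change) → [2,3,2,4,3,3,3,2,3]
j=2: arr[2]=2 ≤ 3 → i=2, swap arr[2],arr[2] (no change) → [2,3,2,4,3,3,3,2,3]
j=3: arr[3]=4 > 3 → no swap
j=4: arr[4]=3 ≤ 3 → i=3, swap arr[3],arr[4] → [2,3,2,3,4,3,3,2,3]
j=5: arr[5]=3 ≤ 3 → i=4, swap arr[4],arr[5] → [2,3,2,3,3,4,3,2,3]
j=6: arr[6]=3 ≤ 3 → i=5, swap arr[5],arr[6] → [2,3,2,3,3,3,4,2,3]
j=7: arr[7]=2 ≤ 3 → i=6, swap arr[6],arr[7] → [2,3,2,3,3,3,2,4,3]
final swap arr[7],arr[8] → [2,3,2,3,3,3,2,3,4]; return 7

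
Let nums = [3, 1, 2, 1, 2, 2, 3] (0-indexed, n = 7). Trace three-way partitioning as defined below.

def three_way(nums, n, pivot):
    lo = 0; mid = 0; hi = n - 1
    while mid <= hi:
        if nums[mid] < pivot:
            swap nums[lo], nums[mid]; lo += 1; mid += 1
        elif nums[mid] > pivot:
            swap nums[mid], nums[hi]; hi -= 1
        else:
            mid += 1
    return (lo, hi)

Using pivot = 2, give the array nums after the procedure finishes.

[1, 1, 2, 2, 2, 3, 3]

lo=0 mid=0 hi=6
3>2: swap(0,6), hi=5 ⇒ [3, 1, 2, 1, 2, 2, 3]
3>2: swap(0,5), hi=4 ⇒ [2, 1, 2, 1, 2, 3, 3]
2=2: mid=1
1<2: swap(0,1), lo=1 mid=2 ⇒ [1, 2, 2, 1, 2, 3, 3]
2=2: mid=3
1<2: swap(1,3), lo=2 mid=4 ⇒ [1, 1, 2, 2, 2, 3, 3]
2=2: mid=5
done. lo=2 hi=4; nums=[1, 1, 2, 2, 2, 3, 3]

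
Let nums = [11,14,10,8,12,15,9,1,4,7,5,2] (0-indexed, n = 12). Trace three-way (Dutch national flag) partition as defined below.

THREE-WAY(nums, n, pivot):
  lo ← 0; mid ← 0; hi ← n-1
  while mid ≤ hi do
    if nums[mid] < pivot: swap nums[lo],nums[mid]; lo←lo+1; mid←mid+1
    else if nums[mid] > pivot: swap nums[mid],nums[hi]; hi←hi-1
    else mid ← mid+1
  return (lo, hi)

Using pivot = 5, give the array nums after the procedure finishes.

[2,4,1,5,15,9,12,8,7,10,14,11]

pivot = 5; lo=0, mid=0, hi=11
nums[mid]=11>5: swap nums[0],nums[11]; hi=10 → [2,14,10,8,12,15,9,1,4,7,5,11]
nums[mid]=2<5: swap nums[0],nums[0]; lo=1,mid=1 → [2,14,10,8,12,15,9,1,4,7,5,11]
nums[mid]=14>5: swap nums[1],nums[10]; hi=9 → [2,5,10,8,12,15,9,1,4,7,14,11]
nums[mid]=5=5: mid=2
nums[mid]=10>5: swap nums[2],nums[9]; hi=8 → [2,5,7,8,12,15,9,1,4,10,14,11]
nums[mid]=7>5: swap nums[2],nums[8]; hi=7 → [2,5,4,8,12,15,9,1,7,10,14,11]
nums[mid]=4<5: swap nums[1],nums[2]; lo=2,mid=3 → [2,4,5,8,12,15,9,1,7,10,14,11]
nums[mid]=8>5: swap nums[3],nums[7]; hi=6 → [2,4,5,1,12,15,9,8,7,10,14,11]
nums[mid]=1<5: swap nums[2],nums[3]; lo=3,mid=4 → [2,4,1,5,12,15,9,8,7,10,14,11]
nums[mid]=12>5: swap nums[4],nums[6]; hi=5 → [2,4,1,5,9,15,12,8,7,10,14,11]
nums[mid]=9>5: swap nums[4],nums[5]; hi=4 → [2,4,1,5,15,9,12,8,7,10,14,11]
nums[mid]=15>5: swap nums[4],nums[4]; hi=3 → [2,4,1,5,15,9,12,8,7,10,14,11]
end: lo=3, hi=3; nums = [2,4,1,5,15,9,12,8,7,10,14,11]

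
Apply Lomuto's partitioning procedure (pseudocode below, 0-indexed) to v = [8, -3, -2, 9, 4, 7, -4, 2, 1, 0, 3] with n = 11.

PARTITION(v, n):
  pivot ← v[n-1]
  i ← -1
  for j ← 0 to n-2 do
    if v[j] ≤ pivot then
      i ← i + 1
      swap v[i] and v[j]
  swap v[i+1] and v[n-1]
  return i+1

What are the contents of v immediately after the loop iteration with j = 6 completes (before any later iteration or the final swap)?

pivot = v[10] = 3; i = -1
j=0: v[0]=8 > 3 → no swap
j=1: v[1]=-3 ≤ 3 → i=0, swap v[0],v[1] → [-3, 8, -2, 9, 4, 7, -4, 2, 1, 0, 3]
j=2: v[2]=-2 ≤ 3 → i=1, swap v[1],v[2] → [-3, -2, 8, 9, 4, 7, -4, 2, 1, 0, 3]
j=3: v[3]=9 > 3 → no swap
j=4: v[4]=4 > 3 → no swap
j=5: v[5]=7 > 3 → no swap
j=6: v[6]=-4 ≤ 3 → i=2, swap v[2],v[6] → [-3, -2, -4, 9, 4, 7, 8, 2, 1, 0, 3]
(after j=6) v = [-3, -2, -4, 9, 4, 7, 8, 2, 1, 0, 3]

[-3, -2, -4, 9, 4, 7, 8, 2, 1, 0, 3]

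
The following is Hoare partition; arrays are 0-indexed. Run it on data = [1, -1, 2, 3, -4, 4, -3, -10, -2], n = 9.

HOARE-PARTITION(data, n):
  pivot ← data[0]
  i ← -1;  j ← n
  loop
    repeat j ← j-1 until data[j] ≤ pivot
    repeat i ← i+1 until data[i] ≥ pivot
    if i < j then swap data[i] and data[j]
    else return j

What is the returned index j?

4

pivot = data[0] = 1; i = -1, j = 9
j→8 (data[8]=-2≤1), i→0 (data[0]=1≥1); i<j, swap → [-2, -1, 2, 3, -4, 4, -3, -10, 1]
j→7 (data[7]=-10≤1), i→2 (data[2]=2≥1); i<j, swap → [-2, -1, -10, 3, -4, 4, -3, 2, 1]
j→6 (data[6]=-3≤1), i→3 (data[3]=3≥1); i<j, swap → [-2, -1, -10, -3, -4, 4, 3, 2, 1]
j→4, i→5; i≥j, return j=4. data = [-2, -1, -10, -3, -4, 4, 3, 2, 1]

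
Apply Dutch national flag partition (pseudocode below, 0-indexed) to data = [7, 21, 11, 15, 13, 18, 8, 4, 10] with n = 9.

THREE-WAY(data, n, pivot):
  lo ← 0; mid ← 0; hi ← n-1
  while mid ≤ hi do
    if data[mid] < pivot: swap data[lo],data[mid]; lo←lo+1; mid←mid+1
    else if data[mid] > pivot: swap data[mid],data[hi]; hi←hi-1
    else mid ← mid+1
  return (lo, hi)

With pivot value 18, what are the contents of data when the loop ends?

[7, 10, 11, 15, 13, 8, 4, 18, 21]

lo=0 mid=0 hi=8
7<18: swap(0,0), lo=1 mid=1 ⇒ [7, 21, 11, 15, 13, 18, 8, 4, 10]
21>18: swap(1,8), hi=7 ⇒ [7, 10, 11, 15, 13, 18, 8, 4, 21]
10<18: swap(1,1), lo=2 mid=2 ⇒ [7, 10, 11, 15, 13, 18, 8, 4, 21]
11<18: swap(2,2), lo=3 mid=3 ⇒ [7, 10, 11, 15, 13, 18, 8, 4, 21]
15<18: swap(3,3), lo=4 mid=4 ⇒ [7, 10, 11, 15, 13, 18, 8, 4, 21]
13<18: swap(4,4), lo=5 mid=5 ⇒ [7, 10, 11, 15, 13, 18, 8, 4, 21]
18=18: mid=6
8<18: swap(5,6), lo=6 mid=7 ⇒ [7, 10, 11, 15, 13, 8, 18, 4, 21]
4<18: swap(6,7), lo=7 mid=8 ⇒ [7, 10, 11, 15, 13, 8, 4, 18, 21]
done. lo=7 hi=7; data=[7, 10, 11, 15, 13, 8, 4, 18, 21]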